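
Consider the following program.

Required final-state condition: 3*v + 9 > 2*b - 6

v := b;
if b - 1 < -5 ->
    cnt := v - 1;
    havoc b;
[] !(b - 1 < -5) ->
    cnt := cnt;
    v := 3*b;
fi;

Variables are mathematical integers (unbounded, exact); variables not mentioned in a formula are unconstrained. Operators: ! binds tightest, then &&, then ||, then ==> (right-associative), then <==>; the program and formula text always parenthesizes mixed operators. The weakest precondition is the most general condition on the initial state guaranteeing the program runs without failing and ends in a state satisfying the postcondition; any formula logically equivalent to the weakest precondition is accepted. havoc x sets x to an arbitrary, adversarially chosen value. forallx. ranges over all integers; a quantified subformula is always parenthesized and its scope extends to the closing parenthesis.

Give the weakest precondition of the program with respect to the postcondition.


Working backward. After the program, the postcondition 3*v + 9 > 2*b - 6 must hold; in canonical form it is 3*v > 2*b - 15.
Then branch requires forall b_1. 3*v > 2*b_1 - 15; else branch requires 7*b > -15.
Before the if: (b < -4 ==> (forall b_1. 3*v > 2*b_1 - 15)) && ((!(b < -4)) ==> 7*b > -15)
Before v := b: (b < -4 ==> (forall b_1. 3*b > 2*b_1 - 15)) && ((!(b < -4)) ==> 7*b > -15)
Answer: WP = (b < -4 ==> (forall b_1. 3*b > 2*b_1 - 15)) && ((!(b < -4)) ==> 7*b > -15)


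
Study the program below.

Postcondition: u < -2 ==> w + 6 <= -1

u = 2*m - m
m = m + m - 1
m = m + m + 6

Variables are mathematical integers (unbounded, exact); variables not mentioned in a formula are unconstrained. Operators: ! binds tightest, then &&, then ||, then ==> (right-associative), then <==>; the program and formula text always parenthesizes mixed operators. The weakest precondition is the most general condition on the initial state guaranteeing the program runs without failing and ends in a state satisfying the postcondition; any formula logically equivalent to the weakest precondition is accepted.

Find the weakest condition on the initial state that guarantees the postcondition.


Working backward. After the program, the postcondition u < -2 ==> w + 6 <= -1 must hold; in canonical form it is u < -2 ==> w <= -7.
Before m := m + m + 6: u < -2 ==> w <= -7
Before m := m + m - 1: u < -2 ==> w <= -7
Before u := 2*m - m: m < -2 ==> w <= -7
Answer: WP = m < -2 ==> w <= -7


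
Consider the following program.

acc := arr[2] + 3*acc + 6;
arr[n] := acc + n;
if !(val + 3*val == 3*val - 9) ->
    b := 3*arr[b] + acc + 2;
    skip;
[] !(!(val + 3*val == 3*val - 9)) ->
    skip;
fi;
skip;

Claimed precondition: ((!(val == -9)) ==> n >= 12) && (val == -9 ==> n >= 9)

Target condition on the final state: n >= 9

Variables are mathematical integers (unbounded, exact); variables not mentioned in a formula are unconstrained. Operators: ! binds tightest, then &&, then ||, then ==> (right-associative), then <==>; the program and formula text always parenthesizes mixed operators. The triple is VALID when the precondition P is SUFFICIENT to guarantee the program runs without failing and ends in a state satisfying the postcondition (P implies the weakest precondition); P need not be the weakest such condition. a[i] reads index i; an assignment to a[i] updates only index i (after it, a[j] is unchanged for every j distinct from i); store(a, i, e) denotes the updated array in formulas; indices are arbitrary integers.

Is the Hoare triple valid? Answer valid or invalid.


Working backward. After the program, n >= 9 must hold.
Before skip: n >= 9
Then branch requires n >= 9; else branch requires n >= 9.
Before the if: ((!(val == -9)) ==> n >= 9) && (val == -9 ==> n >= 9)
Before arr[n] := acc + n: ((!(val == -9)) ==> n >= 9) && (val == -9 ==> n >= 9)
Before acc := arr[2] + 3*acc + 6: ((!(val == -9)) ==> n >= 9) && (val == -9 ==> n >= 9)
The weakest precondition is ((!(val == -9)) ==> n >= 9) && (val == -9 ==> n >= 9).
Check whether ((!(val == -9)) ==> n >= 12) && (val == -9 ==> n >= 9) implies it.
Every state satisfying the precondition satisfies the weakest precondition: the implication holds.
Answer: valid


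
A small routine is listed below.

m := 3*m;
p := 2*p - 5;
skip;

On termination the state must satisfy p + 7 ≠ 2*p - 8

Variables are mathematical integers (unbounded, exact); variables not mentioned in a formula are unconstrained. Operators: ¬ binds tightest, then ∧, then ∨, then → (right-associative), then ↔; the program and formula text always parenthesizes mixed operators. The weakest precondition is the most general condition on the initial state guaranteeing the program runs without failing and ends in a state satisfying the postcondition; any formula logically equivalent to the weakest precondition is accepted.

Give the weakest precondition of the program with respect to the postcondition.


Working backward. After the program, the postcondition p + 7 ≠ 2*p - 8 must hold; in canonical form it is p ≠ 15.
Before skip: p ≠ 15
Before p := 2*p - 5: 2*p ≠ 20
Before m := 3*m: 2*p ≠ 20
Answer: WP = 2*p ≠ 20


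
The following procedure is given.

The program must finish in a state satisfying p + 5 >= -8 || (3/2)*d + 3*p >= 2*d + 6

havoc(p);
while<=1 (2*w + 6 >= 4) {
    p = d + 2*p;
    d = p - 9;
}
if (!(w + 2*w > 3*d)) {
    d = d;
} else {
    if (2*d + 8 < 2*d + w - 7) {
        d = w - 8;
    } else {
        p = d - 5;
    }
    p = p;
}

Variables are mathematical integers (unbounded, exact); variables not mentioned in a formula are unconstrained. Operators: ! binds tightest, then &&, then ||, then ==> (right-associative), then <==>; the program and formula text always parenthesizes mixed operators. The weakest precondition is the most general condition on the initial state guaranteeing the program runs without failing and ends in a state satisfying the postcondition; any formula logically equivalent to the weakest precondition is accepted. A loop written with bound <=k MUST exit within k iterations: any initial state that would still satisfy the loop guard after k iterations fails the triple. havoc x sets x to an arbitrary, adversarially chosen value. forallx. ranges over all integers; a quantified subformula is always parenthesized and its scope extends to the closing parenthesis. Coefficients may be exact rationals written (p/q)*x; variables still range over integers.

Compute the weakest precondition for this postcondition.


Working backward. After the program, the postcondition p + 5 >= -8 || (3/2)*d + 3*p >= 2*d + 6 must hold; in canonical form it is p >= -13 || 3*p >= (1/2)*d + 6.
Then branch requires p >= -13 || 3*p >= (1/2)*d + 6; else branch requires (w > 15 ==> (p >= -13 || 3*p >= (1/2)*w + 2)) && ((!(w > 15)) ==> (d >= -8 || (5/2)*d >= 21)).
Before the if: ((!(3*w > 3*d)) ==> (p >= -13 || 3*p >= (1/2)*d + 6)) && (3*w > 3*d ==> ((w > 15 ==> (p >= -13 || 3*p >= (1/2)*w + 2)) && ((!(w > 15)) ==> (d >= -8 || (5/2)*d >= 21))))
Before the loop (bound <=1), unroll the exhaustion recursion (WP_0 = exit-now case; WP_j = one more guarded iteration, up to j = 1):
  WP_0: (!(2*w >= -2)) && ((!(3*w > 3*d)) ==> (p >= -13 || 3*p >= (1/2)*d + 6)) && (3*w > 3*d ==> ((w > 15 ==> (p >= -13 || 3*p >= (1/2)*w + 2)) && ((!(w > 15)) ==> (d >= -8 || (5/2)*d >= 21))))
  WP_1: (2*w >= -2 ==> ((!(2*w >= -2)) && ((!(3*w > 3*d + 6*p - 27)) ==> (d + 2*p >= -13 || (5/2)*d + 5*p >= 3/2)) && (3*w > 3*d + 6*p - 27 ==> ((w > 15 ==> (d + 2*p >= -13 || 3*d + 6*p >= (1/2)*w + 2)) && ((!(w > 15)) ==> (d + 2*p >= 1 || (5/2)*d + 5*p >= 87/2)))))) && ((!(2*w >= -2)) ==> (((!(3*w > 3*d)) ==> (p >= -13 || 3*p >= (1/2)*d + 6)) && (3*w > 3*d ==> ((w > 15 ==> (p >= -13 || 3*p >= (1/2)*w + 2)) && ((!(w > 15)) ==> (d >= -8 || (5/2)*d >= 21))))))
So before the loop: (2*w >= -2 ==> ((!(2*w >= -2)) && ((!(3*w > 3*d + 6*p - 27)) ==> (d + 2*p >= -13 || (5/2)*d + 5*p >= 3/2)) && (3*w > 3*d + 6*p - 27 ==> ((w > 15 ==> (d + 2*p >= -13 || 3*d + 6*p >= (1/2)*w + 2)) && ((!(w > 15)) ==> (d + 2*p >= 1 || (5/2)*d + 5*p >= 87/2)))))) && ((!(2*w >= -2)) ==> (((!(3*w > 3*d)) ==> (p >= -13 || 3*p >= (1/2)*d + 6)) && (3*w > 3*d ==> ((w > 15 ==> (p >= -13 || 3*p >= (1/2)*w + 2)) && ((!(w > 15)) ==> (d >= -8 || (5/2)*d >= 21))))))
Before havoc p: forall p_1. ((2*w >= -2 ==> ((!(2*w >= -2)) && ((!(3*w > 3*d + 6*p_1 - 27)) ==> (d + 2*p_1 >= -13 || (5/2)*d + 5*p_1 >= 3/2)) && (3*w > 3*d + 6*p_1 - 27 ==> ((w > 15 ==> (d + 2*p_1 >= -13 || 3*d + 6*p_1 >= (1/2)*w + 2)) && ((!(w > 15)) ==> (d + 2*p_1 >= 1 || (5/2)*d + 5*p_1 >= 87/2)))))) && ((!(2*w >= -2)) ==> (((!(3*w > 3*d)) ==> (p_1 >= -13 || 3*p_1 >= (1/2)*d + 6)) && (3*w > 3*d ==> ((w > 15 ==> (p_1 >= -13 || 3*p_1 >= (1/2)*w + 2)) && ((!(w > 15)) ==> (d >= -8 || (5/2)*d >= 21)))))))
Answer: WP = forall p_1. ((2*w >= -2 ==> ((!(2*w >= -2)) && ((!(3*w > 3*d + 6*p_1 - 27)) ==> (d + 2*p_1 >= -13 || (5/2)*d + 5*p_1 >= 3/2)) && (3*w > 3*d + 6*p_1 - 27 ==> ((w > 15 ==> (d + 2*p_1 >= -13 || 3*d + 6*p_1 >= (1/2)*w + 2)) && ((!(w > 15)) ==> (d + 2*p_1 >= 1 || (5/2)*d + 5*p_1 >= 87/2)))))) && ((!(2*w >= -2)) ==> (((!(3*w > 3*d)) ==> (p_1 >= -13 || 3*p_1 >= (1/2)*d + 6)) && (3*w > 3*d ==> ((w > 15 ==> (p_1 >= -13 || 3*p_1 >= (1/2)*w + 2)) && ((!(w > 15)) ==> (d >= -8 || (5/2)*d >= 21)))))))


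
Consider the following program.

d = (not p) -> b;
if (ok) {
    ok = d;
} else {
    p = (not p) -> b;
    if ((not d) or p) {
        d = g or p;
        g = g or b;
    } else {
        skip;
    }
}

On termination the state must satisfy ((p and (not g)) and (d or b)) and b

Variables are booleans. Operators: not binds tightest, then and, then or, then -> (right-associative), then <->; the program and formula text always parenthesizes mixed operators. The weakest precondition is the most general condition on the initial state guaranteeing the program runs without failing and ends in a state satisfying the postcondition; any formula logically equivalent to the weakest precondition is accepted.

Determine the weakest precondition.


Working backward. After the program, the postcondition ((p and (not g)) and (d or b)) and b must hold; in canonical form it is p and (not g) and (d or b) and b.
Then branch requires p and (not g) and (d or b) and b; else branch requires (((not d) or ((not p) -> b)) -> (((not p) -> b) and (not (g or b)) and (g or ((not p) -> b) or b) and b)) and ((not ((not d) or ((not p) -> b))) -> (((not p) -> b) and (not g) and (d or b) and b)).
Before the if: (ok -> (p and (not g) and (d or b) and b)) and ((not ok) -> ((((not d) or ((not p) -> b)) -> (((not p) -> b) and (not (g or b)) and (g or ((not p) -> b) or b) and b)) and ((not ((not d) or ((not p) -> b))) -> (((not p) -> b) and (not g) and (d or b) and b))))
Before d := (not p) -> b: (ok -> (p and (not g) and (((not p) -> b) or b) and b)) and ((not ok) -> (((not p) -> b) and (not (g or b)) and (g or ((not p) -> b) or b) and b))
Answer: WP = (ok -> (p and (not g) and (((not p) -> b) or b) and b)) and ((not ok) -> (((not p) -> b) and (not (g or b)) and (g or ((not p) -> b) or b) and b))


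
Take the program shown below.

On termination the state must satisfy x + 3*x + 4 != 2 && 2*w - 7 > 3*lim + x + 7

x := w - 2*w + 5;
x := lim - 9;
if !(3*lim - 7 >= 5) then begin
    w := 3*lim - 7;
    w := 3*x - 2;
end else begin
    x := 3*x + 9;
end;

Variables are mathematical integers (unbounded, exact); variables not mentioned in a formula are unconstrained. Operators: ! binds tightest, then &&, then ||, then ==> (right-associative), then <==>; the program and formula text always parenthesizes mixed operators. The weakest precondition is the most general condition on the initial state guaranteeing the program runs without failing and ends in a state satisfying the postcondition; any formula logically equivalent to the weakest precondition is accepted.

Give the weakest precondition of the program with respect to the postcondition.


Working backward. After the program, the postcondition x + 3*x + 4 != 2 && 2*w - 7 > 3*lim + x + 7 must hold; in canonical form it is 4*x != -2 && 2*w > 3*lim + x + 14.
Then branch requires 4*x != -2 && 5*x > 3*lim + 18; else branch requires 12*x != -38 && 2*w > 3*lim + 3*x + 23.
Before the if: ((!(3*lim >= 12)) ==> (4*x != -2 && 5*x > 3*lim + 18)) && (3*lim >= 12 ==> (12*x != -38 && 2*w > 3*lim + 3*x + 23))
Before x := lim - 9: ((!(3*lim >= 12)) ==> (4*lim != 34 && 2*lim > 63)) && (3*lim >= 12 ==> (12*lim != 70 && 2*w > 6*lim - 4))
Before x := w - 2*w + 5: ((!(3*lim >= 12)) ==> (4*lim != 34 && 2*lim > 63)) && (3*lim >= 12 ==> (12*lim != 70 && 2*w > 6*lim - 4))
Answer: WP = ((!(3*lim >= 12)) ==> (4*lim != 34 && 2*lim > 63)) && (3*lim >= 12 ==> (12*lim != 70 && 2*w > 6*lim - 4))


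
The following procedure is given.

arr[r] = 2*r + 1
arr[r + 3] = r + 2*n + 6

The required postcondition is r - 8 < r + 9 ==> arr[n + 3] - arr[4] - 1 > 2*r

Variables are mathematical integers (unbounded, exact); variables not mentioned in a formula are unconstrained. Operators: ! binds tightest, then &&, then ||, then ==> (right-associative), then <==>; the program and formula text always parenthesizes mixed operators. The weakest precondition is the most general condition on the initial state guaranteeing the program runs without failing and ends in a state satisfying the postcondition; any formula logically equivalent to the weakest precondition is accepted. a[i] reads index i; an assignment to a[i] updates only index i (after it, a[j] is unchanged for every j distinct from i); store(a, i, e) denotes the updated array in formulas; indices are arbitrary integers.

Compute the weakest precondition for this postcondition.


Working backward. After the program, the postcondition r - 8 < r + 9 ==> arr[n + 3] - arr[4] - 1 > 2*r must hold; in canonical form it is arr[n + 3] > arr[4] + 2*r + 1.
Before arr[r + 3] := r + 2*n + 6: store(arr, r + 3, 2*n + r + 6)[n + 3] > store(arr, r + 3, 2*n + r + 6)[4] + 2*r + 1
Before arr[r] := 2*r + 1: store(store(arr, r, 2*r + 1), r + 3, 2*n + r + 6)[n + 3] > store(store(arr, r, 2*r + 1), r + 3, 2*n + r + 6)[4] + 2*r + 1
Answer: WP = store(store(arr, r, 2*r + 1), r + 3, 2*n + r + 6)[n + 3] > store(store(arr, r, 2*r + 1), r + 3, 2*n + r + 6)[4] + 2*r + 1


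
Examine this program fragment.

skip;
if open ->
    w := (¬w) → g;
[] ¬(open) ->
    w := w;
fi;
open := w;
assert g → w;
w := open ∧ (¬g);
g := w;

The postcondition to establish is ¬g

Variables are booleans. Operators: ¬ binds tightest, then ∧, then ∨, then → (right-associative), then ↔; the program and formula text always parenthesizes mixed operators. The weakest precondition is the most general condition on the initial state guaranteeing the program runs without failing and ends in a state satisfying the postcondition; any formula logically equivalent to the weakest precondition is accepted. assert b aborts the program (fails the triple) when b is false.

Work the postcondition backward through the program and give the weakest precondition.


Working backward. After the program, ¬g must hold.
Before g := w: ¬w
Before w := open ∧ (¬g): ¬(open ∧ (¬g))
Before assert g → w: (g → w) ∧ (¬(open ∧ (¬g)))
Before open := w: (g → w) ∧ (¬(w ∧ (¬g)))
Then branch requires (g → ((¬w) → g)) ∧ (¬(((¬w) → g) ∧ (¬g))); else branch requires (g → w) ∧ (¬(w ∧ (¬g))).
Before the if: (open → ((g → ((¬w) → g)) ∧ (¬(((¬w) → g) ∧ (¬g))))) ∧ ((¬open) → ((g → w) ∧ (¬(w ∧ (¬g)))))
Before skip: (open → ((g → ((¬w) → g)) ∧ (¬(((¬w) → g) ∧ (¬g))))) ∧ ((¬open) → ((g → w) ∧ (¬(w ∧ (¬g)))))
Answer: WP = (open → ((g → ((¬w) → g)) ∧ (¬(((¬w) → g) ∧ (¬g))))) ∧ ((¬open) → ((g → w) ∧ (¬(w ∧ (¬g)))))


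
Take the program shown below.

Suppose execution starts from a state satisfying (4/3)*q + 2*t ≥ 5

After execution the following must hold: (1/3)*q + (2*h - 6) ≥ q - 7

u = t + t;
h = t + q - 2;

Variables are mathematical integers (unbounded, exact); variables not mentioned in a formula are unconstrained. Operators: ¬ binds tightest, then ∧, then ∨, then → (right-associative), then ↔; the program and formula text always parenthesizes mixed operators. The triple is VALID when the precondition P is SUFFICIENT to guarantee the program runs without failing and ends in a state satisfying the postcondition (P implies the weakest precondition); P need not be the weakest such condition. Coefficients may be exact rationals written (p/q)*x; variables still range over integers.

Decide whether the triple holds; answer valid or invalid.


Working backward. After the program, the postcondition (1/3)*q + (2*h - 6) ≥ q - 7 must hold; in canonical form it is 2*h ≥ (2/3)*q - 1.
Before h := t + q - 2: (4/3)*q + 2*t ≥ 3
Before u := t + t: (4/3)*q + 2*t ≥ 3
The weakest precondition is (4/3)*q + 2*t ≥ 3.
Check whether (4/3)*q + 2*t ≥ 5 implies it.
Every state satisfying the precondition satisfies the weakest precondition: the implication holds.
Answer: valid


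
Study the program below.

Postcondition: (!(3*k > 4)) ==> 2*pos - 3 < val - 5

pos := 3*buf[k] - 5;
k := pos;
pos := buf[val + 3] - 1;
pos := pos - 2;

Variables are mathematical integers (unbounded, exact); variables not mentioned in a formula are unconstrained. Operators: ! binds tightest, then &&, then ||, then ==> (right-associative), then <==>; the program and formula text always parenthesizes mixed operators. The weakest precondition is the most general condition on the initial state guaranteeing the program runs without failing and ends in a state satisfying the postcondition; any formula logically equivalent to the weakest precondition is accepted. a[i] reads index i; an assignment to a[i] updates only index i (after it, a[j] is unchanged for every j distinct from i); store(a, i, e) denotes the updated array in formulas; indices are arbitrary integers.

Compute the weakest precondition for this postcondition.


Working backward. After the program, the postcondition (!(3*k > 4)) ==> 2*pos - 3 < val - 5 must hold; in canonical form it is (!(3*k > 4)) ==> 2*pos < val - 2.
Before pos := pos - 2: (!(3*k > 4)) ==> 2*pos < val + 2
Before pos := buf[val + 3] - 1: (!(3*k > 4)) ==> 2*buf[val + 3] < val + 4
Before k := pos: (!(3*pos > 4)) ==> 2*buf[val + 3] < val + 4
Before pos := 3*buf[k] - 5: (!(9*buf[k] > 19)) ==> 2*buf[val + 3] < val + 4
Answer: WP = (!(9*buf[k] > 19)) ==> 2*buf[val + 3] < val + 4


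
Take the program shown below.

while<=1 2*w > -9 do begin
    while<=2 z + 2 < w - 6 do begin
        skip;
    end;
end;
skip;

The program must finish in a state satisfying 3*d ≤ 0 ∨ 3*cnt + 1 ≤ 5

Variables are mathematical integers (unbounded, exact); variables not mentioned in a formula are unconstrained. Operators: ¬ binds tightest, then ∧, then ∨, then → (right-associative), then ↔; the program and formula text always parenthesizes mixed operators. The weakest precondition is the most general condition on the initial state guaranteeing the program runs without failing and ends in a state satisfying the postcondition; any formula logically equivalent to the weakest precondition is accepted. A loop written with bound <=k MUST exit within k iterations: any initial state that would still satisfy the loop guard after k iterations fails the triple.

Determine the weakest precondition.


Working backward. After the program, the postcondition 3*d ≤ 0 ∨ 3*cnt + 1 ≤ 5 must hold; in canonical form it is 3*d ≤ 0 ∨ 3*cnt ≤ 4.
Before skip: 3*d ≤ 0 ∨ 3*cnt ≤ 4
Before the loop (bound <=1), unroll the exhaustion recursion (WP_0 = exit-now case; WP_j = one more guarded iteration, up to j = 1):
  WP_0: (¬(2*w > -9)) ∧ (3*d ≤ 0 ∨ 3*cnt ≤ 4)
  WP_1: (2*w > -9 → ((z < w - 8 → ((z < w - 8 → ((¬(z < w - 8)) ∧ (¬(2*w > -9)) ∧ (3*d ≤ 0 ∨ 3*cnt ≤ 4))) ∧ ((¬(z < w - 8)) → ((¬(2*w > -9)) ∧ (3*d ≤ 0 ∨ 3*cnt ≤ 4))))) ∧ ((¬(z < w - 8)) → ((¬(2*w > -9)) ∧ (3*d ≤ 0 ∨ 3*cnt ≤ 4))))) ∧ ((¬(2*w > -9)) → (3*d ≤ 0 ∨ 3*cnt ≤ 4))
So before the loop: (2*w > -9 → ((z < w - 8 → ((z < w - 8 → ((¬(z < w - 8)) ∧ (¬(2*w > -9)) ∧ (3*d ≤ 0 ∨ 3*cnt ≤ 4))) ∧ ((¬(z < w - 8)) → ((¬(2*w > -9)) ∧ (3*d ≤ 0 ∨ 3*cnt ≤ 4))))) ∧ ((¬(z < w - 8)) → ((¬(2*w > -9)) ∧ (3*d ≤ 0 ∨ 3*cnt ≤ 4))))) ∧ ((¬(2*w > -9)) → (3*d ≤ 0 ∨ 3*cnt ≤ 4))
Answer: WP = (2*w > -9 → ((z < w - 8 → ((z < w - 8 → ((¬(z < w - 8)) ∧ (¬(2*w > -9)) ∧ (3*d ≤ 0 ∨ 3*cnt ≤ 4))) ∧ ((¬(z < w - 8)) → ((¬(2*w > -9)) ∧ (3*d ≤ 0 ∨ 3*cnt ≤ 4))))) ∧ ((¬(z < w - 8)) → ((¬(2*w > -9)) ∧ (3*d ≤ 0 ∨ 3*cnt ≤ 4))))) ∧ ((¬(2*w > -9)) → (3*d ≤ 0 ∨ 3*cnt ≤ 4))


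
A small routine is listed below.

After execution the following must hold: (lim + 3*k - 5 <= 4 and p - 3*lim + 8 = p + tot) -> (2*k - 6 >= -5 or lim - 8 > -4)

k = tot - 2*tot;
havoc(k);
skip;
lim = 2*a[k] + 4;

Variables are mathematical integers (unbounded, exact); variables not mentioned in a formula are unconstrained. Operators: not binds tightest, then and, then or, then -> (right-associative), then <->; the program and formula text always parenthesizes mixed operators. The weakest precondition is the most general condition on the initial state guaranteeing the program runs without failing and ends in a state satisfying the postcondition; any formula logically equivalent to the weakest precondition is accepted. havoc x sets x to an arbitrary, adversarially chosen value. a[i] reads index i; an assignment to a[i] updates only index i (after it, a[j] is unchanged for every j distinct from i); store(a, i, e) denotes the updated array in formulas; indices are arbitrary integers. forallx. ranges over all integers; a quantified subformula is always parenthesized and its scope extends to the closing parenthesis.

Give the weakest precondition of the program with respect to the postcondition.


Working backward. After the program, the postcondition (lim + 3*k - 5 <= 4 and p - 3*lim + 8 = p + tot) -> (2*k - 6 >= -5 or lim - 8 > -4) must hold; in canonical form it is (3*k + lim <= 9 and 3*lim + tot = 8) -> (2*k >= 1 or lim > 4).
Before lim := 2*a[k] + 4: (2*a[k] + 3*k <= 5 and 6*a[k] + tot = -4) -> (2*k >= 1 or 2*a[k] > 0)
Before skip: (2*a[k] + 3*k <= 5 and 6*a[k] + tot = -4) -> (2*k >= 1 or 2*a[k] > 0)
Before havoc k: forall k_1. ((2*a[k_1] + 3*k_1 <= 5 and 6*a[k_1] + tot = -4) -> (2*k_1 >= 1 or 2*a[k_1] > 0))
Before k := tot - 2*tot: forall k_1. ((2*a[k_1] + 3*k_1 <= 5 and 6*a[k_1] + tot = -4) -> (2*k_1 >= 1 or 2*a[k_1] > 0))
Answer: WP = forall k_1. ((2*a[k_1] + 3*k_1 <= 5 and 6*a[k_1] + tot = -4) -> (2*k_1 >= 1 or 2*a[k_1] > 0))


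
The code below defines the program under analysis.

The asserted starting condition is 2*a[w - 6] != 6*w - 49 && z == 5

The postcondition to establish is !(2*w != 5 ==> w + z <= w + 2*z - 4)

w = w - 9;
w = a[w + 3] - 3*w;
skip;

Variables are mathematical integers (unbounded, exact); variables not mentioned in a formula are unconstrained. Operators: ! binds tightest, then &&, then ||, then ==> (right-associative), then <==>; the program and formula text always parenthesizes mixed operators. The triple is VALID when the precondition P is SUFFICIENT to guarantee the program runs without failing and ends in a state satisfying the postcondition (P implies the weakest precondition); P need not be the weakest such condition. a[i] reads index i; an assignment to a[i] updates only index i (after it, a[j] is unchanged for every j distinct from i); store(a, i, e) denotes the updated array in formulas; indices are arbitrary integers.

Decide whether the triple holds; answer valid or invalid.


Working backward. After the program, the postcondition !(2*w != 5 ==> w + z <= w + 2*z - 4) must hold; in canonical form it is !(2*w != 5 ==> z >= 4).
Before skip: !(2*w != 5 ==> z >= 4)
Before w := a[w + 3] - 3*w: !(2*a[w + 3] != 6*w + 5 ==> z >= 4)
Before w := w - 9: !(2*a[w - 6] != 6*w - 49 ==> z >= 4)
The weakest precondition is !(2*a[w - 6] != 6*w - 49 ==> z >= 4).
Check whether 2*a[w - 6] != 6*w - 49 && z == 5 implies it.
Countermodel: at the initial state a = {[-6] = 0, elsewhere 0}, w = 0, z = 5, the precondition holds but the weakest precondition fails.
Answer: invalid


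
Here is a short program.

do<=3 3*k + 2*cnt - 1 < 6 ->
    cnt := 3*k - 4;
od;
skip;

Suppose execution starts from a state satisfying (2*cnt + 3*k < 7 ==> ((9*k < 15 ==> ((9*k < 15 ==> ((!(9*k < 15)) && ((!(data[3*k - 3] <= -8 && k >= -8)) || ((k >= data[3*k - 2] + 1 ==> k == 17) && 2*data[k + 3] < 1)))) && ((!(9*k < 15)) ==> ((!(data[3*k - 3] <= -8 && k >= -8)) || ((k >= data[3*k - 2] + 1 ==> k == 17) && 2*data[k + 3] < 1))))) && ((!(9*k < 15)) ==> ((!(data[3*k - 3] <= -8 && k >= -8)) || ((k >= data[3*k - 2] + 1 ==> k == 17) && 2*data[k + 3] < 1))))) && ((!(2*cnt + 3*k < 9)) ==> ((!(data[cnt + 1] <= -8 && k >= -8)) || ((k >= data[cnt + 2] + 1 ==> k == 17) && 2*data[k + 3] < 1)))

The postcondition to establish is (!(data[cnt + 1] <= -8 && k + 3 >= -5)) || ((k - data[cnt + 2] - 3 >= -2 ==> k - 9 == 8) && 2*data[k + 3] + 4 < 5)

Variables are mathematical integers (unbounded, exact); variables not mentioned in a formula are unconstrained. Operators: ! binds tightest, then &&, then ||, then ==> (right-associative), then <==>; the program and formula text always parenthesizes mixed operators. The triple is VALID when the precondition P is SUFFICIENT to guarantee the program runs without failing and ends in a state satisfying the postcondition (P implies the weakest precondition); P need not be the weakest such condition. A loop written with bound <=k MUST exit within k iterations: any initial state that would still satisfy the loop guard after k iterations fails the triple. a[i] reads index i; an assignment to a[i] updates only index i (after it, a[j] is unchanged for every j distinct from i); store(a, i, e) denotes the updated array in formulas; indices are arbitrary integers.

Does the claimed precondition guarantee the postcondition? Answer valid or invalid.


Working backward. After the program, the postcondition (!(data[cnt + 1] <= -8 && k + 3 >= -5)) || ((k - data[cnt + 2] - 3 >= -2 ==> k - 9 == 8) && 2*data[k + 3] + 4 < 5) must hold; in canonical form it is (!(data[cnt + 1] <= -8 && k >= -8)) || ((k >= data[cnt + 2] + 1 ==> k == 17) && 2*data[k + 3] < 1).
Before skip: (!(data[cnt + 1] <= -8 && k >= -8)) || ((k >= data[cnt + 2] + 1 ==> k == 17) && 2*data[k + 3] < 1)
Before the loop (bound <=3), unroll the exhaustion recursion (WP_0 = exit-now case; WP_j = one more guarded iteration, up to j = 3):
  WP_0: (!(2*cnt + 3*k < 7)) && ((!(data[cnt + 1] <= -8 && k >= -8)) || ((k >= data[cnt + 2] + 1 ==> k == 17) && 2*data[k + 3] < 1))
  WP_1: (2*cnt + 3*k < 7 ==> ((!(9*k < 15)) && ((!(data[3*k - 3] <= -8 && k >= -8)) || ((k >= data[3*k - 2] + 1 ==> k == 17) && 2*data[k + 3] < 1)))) && ((!(2*cnt + 3*k < 7)) ==> ((!(data[cnt + 1] <= -8 && k >= -8)) || ((k >= data[cnt + 2] + 1 ==> k == 17) && 2*data[k + 3] < 1)))
  WP_2: (2*cnt + 3*k < 7 ==> ((9*k < 15 ==> ((!(9*k < 15)) && ((!(data[3*k - 3] <= -8 && k >= -8)) || ((k >= data[3*k - 2] + 1 ==> k == 17) && 2*data[k + 3] < 1)))) && ((!(9*k < 15)) ==> ((!(data[3*k - 3] <= -8 && k >= -8)) || ((k >= data[3*k - 2] + 1 ==> k == 17) && 2*data[k + 3] < 1))))) && ((!(2*cnt + 3*k < 7)) ==> ((!(data[cnt + 1] <= -8 && k >= -8)) || ((k >= data[cnt + 2] + 1 ==> k == 17) && 2*data[k + 3] < 1)))
  WP_3: (2*cnt + 3*k < 7 ==> ((9*k < 15 ==> ((9*k < 15 ==> ((!(9*k < 15)) && ((!(data[3*k - 3] <= -8 && k >= -8)) || ((k >= data[3*k - 2] + 1 ==> k == 17) && 2*data[k + 3] < 1)))) && ((!(9*k < 15)) ==> ((!(data[3*k - 3] <= -8 && k >= -8)) || ((k >= data[3*k - 2] + 1 ==> k == 17) && 2*data[k + 3] < 1))))) && ((!(9*k < 15)) ==> ((!(data[3*k - 3] <= -8 && k >= -8)) || ((k >= data[3*k - 2] + 1 ==> k == 17) && 2*data[k + 3] < 1))))) && ((!(2*cnt + 3*k < 7)) ==> ((!(data[cnt + 1] <= -8 && k >= -8)) || ((k >= data[cnt + 2] + 1 ==> k == 17) && 2*data[k + 3] < 1)))
So before the loop: (2*cnt + 3*k < 7 ==> ((9*k < 15 ==> ((9*k < 15 ==> ((!(9*k < 15)) && ((!(data[3*k - 3] <= -8 && k >= -8)) || ((k >= data[3*k - 2] + 1 ==> k == 17) && 2*data[k + 3] < 1)))) && ((!(9*k < 15)) ==> ((!(data[3*k - 3] <= -8 && k >= -8)) || ((k >= data[3*k - 2] + 1 ==> k == 17) && 2*data[k + 3] < 1))))) && ((!(9*k < 15)) ==> ((!(data[3*k - 3] <= -8 && k >= -8)) || ((k >= data[3*k - 2] + 1 ==> k == 17) && 2*data[k + 3] < 1))))) && ((!(2*cnt + 3*k < 7)) ==> ((!(data[cnt + 1] <= -8 && k >= -8)) || ((k >= data[cnt + 2] + 1 ==> k == 17) && 2*data[k + 3] < 1)))
The weakest precondition is (2*cnt + 3*k < 7 ==> ((9*k < 15 ==> ((9*k < 15 ==> ((!(9*k < 15)) && ((!(data[3*k - 3] <= -8 && k >= -8)) || ((k >= data[3*k - 2] + 1 ==> k == 17) && 2*data[k + 3] < 1)))) && ((!(9*k < 15)) ==> ((!(data[3*k - 3] <= -8 && k >= -8)) || ((k >= data[3*k - 2] + 1 ==> k == 17) && 2*data[k + 3] < 1))))) && ((!(9*k < 15)) ==> ((!(data[3*k - 3] <= -8 && k >= -8)) || ((k >= data[3*k - 2] + 1 ==> k == 17) && 2*data[k + 3] < 1))))) && ((!(2*cnt + 3*k < 7)) ==> ((!(data[cnt + 1] <= -8 && k >= -8)) || ((k >= data[cnt + 2] + 1 ==> k == 17) && 2*data[k + 3] < 1))).
Check whether (2*cnt + 3*k < 7 ==> ((9*k < 15 ==> ((9*k < 15 ==> ((!(9*k < 15)) && ((!(data[3*k - 3] <= -8 && k >= -8)) || ((k >= data[3*k - 2] + 1 ==> k == 17) && 2*data[k + 3] < 1)))) && ((!(9*k < 15)) ==> ((!(data[3*k - 3] <= -8 && k >= -8)) || ((k >= data[3*k - 2] + 1 ==> k == 17) && 2*data[k + 3] < 1))))) && ((!(9*k < 15)) ==> ((!(data[3*k - 3] <= -8 && k >= -8)) || ((k >= data[3*k - 2] + 1 ==> k == 17) && 2*data[k + 3] < 1))))) && ((!(2*cnt + 3*k < 9)) ==> ((!(data[cnt + 1] <= -8 && k >= -8)) || ((k >= data[cnt + 2] + 1 ==> k == 17) && 2*data[k + 3] < 1))) implies it.
Countermodel: at the initial state cnt = 2, data = {[0] = -8, [1] = -8, [3] = -8, [4] = 0, elsewhere -8}, k = 1, the precondition holds but the weakest precondition fails.
Answer: invalid


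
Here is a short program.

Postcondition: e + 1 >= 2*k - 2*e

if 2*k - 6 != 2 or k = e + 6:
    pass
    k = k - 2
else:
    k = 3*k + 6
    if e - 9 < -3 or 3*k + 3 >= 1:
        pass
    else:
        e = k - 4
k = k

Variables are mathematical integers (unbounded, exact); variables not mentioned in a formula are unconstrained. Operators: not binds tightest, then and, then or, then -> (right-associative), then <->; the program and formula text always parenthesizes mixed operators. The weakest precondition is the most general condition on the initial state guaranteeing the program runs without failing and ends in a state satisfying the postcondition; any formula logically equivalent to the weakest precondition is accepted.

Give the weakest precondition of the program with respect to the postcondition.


Working backward. After the program, the postcondition e + 1 >= 2*k - 2*e must hold; in canonical form it is 3*e >= 2*k - 1.
Before k := k: 3*e >= 2*k - 1
Then branch requires 3*e >= 2*k - 5; else branch requires ((e < 6 or 9*k >= -20) -> 3*e >= 6*k + 11) and ((not (e < 6 or 9*k >= -20)) -> 3*k >= 5).
Before the if: ((2*k != 8 or k = e + 6) -> 3*e >= 2*k - 5) and ((not (2*k != 8 or k = e + 6)) -> (((e < 6 or 9*k >= -20) -> 3*e >= 6*k + 11) and ((not (e < 6 or 9*k >= -20)) -> 3*k >= 5)))
Answer: WP = ((2*k != 8 or k = e + 6) -> 3*e >= 2*k - 5) and ((not (2*k != 8 or k = e + 6)) -> (((e < 6 or 9*k >= -20) -> 3*e >= 6*k + 11) and ((not (e < 6 or 9*k >= -20)) -> 3*k >= 5)))


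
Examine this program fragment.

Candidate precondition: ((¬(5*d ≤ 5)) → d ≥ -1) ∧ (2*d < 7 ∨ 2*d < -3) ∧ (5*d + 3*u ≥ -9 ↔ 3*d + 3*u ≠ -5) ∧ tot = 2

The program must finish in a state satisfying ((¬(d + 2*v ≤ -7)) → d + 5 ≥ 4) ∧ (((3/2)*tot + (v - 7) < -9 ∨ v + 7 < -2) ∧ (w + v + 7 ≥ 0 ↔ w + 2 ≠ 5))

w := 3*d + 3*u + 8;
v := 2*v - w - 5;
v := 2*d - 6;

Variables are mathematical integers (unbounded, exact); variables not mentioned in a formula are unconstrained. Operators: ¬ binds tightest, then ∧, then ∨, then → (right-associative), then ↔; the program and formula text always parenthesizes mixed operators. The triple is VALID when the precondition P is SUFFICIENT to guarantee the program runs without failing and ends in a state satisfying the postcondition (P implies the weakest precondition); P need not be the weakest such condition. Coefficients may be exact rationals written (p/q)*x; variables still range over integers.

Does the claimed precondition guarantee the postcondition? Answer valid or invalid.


Working backward. After the program, the postcondition ((¬(d + 2*v ≤ -7)) → d + 5 ≥ 4) ∧ (((3/2)*tot + (v - 7) < -9 ∨ v + 7 < -2) ∧ (w + v + 7 ≥ 0 ↔ w + 2 ≠ 5)) must hold; in canonical form it is ((¬(d + 2*v ≤ -7)) → d ≥ -1) ∧ ((3/2)*tot + v < -2 ∨ v < -9) ∧ (v + w ≥ -7 ↔ w ≠ 3).
Before v := 2*d - 6: ((¬(5*d ≤ 5)) → d ≥ -1) ∧ (2*d + (3/2)*tot < 4 ∨ 2*d < -3) ∧ (2*d + w ≥ -1 ↔ w ≠ 3)
Before v := 2*v - w - 5: ((¬(5*d ≤ 5)) → d ≥ -1) ∧ (2*d + (3/2)*tot < 4 ∨ 2*d < -3) ∧ (2*d + w ≥ -1 ↔ w ≠ 3)
Before w := 3*d + 3*u + 8: ((¬(5*d ≤ 5)) → d ≥ -1) ∧ (2*d + (3/2)*tot < 4 ∨ 2*d < -3) ∧ (5*d + 3*u ≥ -9 ↔ 3*d + 3*u ≠ -5)
The weakest precondition is ((¬(5*d ≤ 5)) → d ≥ -1) ∧ (2*d + (3/2)*tot < 4 ∨ 2*d < -3) ∧ (5*d + 3*u ≥ -9 ↔ 3*d + 3*u ≠ -5).
Check whether ((¬(5*d ≤ 5)) → d ≥ -1) ∧ (2*d < 7 ∨ 2*d < -3) ∧ (5*d + 3*u ≥ -9 ↔ 3*d + 3*u ≠ -5) ∧ tot = 2 implies it.
Countermodel: at the initial state d = 1, tot = 2, u = 0, the precondition holds but the weakest precondition fails.
Answer: invalid


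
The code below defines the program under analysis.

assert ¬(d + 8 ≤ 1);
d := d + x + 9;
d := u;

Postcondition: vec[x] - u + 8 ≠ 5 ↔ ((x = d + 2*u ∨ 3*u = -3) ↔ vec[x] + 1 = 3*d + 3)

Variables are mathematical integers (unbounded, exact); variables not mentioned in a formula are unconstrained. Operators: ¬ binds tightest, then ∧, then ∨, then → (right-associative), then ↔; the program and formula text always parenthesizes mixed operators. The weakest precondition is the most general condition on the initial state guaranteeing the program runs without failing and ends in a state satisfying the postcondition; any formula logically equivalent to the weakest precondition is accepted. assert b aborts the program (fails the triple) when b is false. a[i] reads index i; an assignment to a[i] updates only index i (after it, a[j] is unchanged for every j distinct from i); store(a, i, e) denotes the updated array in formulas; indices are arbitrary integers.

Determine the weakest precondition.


Working backward. After the program, the postcondition vec[x] - u + 8 ≠ 5 ↔ ((x = d + 2*u ∨ 3*u = -3) ↔ vec[x] + 1 = 3*d + 3) must hold; in canonical form it is vec[x] ≠ u - 3 ↔ ((x = d + 2*u ∨ 3*u = -3) ↔ vec[x] = 3*d + 2).
Before d := u: vec[x] ≠ u - 3 ↔ ((x = 3*u ∨ 3*u = -3) ↔ vec[x] = 3*u + 2)
Before d := d + x + 9: vec[x] ≠ u - 3 ↔ ((x = 3*u ∨ 3*u = -3) ↔ vec[x] = 3*u + 2)
Before assert ¬(d + 8 ≤ 1): (¬(d ≤ -7)) ∧ (vec[x] ≠ u - 3 ↔ ((x = 3*u ∨ 3*u = -3) ↔ vec[x] = 3*u + 2))
Answer: WP = (¬(d ≤ -7)) ∧ (vec[x] ≠ u - 3 ↔ ((x = 3*u ∨ 3*u = -3) ↔ vec[x] = 3*u + 2))


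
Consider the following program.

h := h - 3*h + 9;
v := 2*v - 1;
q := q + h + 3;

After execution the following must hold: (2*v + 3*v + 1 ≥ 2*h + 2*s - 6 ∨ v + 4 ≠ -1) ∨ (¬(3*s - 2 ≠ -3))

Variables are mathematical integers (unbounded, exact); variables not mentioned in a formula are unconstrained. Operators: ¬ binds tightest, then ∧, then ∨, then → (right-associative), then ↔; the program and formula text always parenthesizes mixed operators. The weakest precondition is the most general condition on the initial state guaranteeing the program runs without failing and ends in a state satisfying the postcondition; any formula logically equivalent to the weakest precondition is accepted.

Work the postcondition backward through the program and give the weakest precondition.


Working backward. After the program, the postcondition (2*v + 3*v + 1 ≥ 2*h + 2*s - 6 ∨ v + 4 ≠ -1) ∨ (¬(3*s - 2 ≠ -3)) must hold; in canonical form it is 5*v ≥ 2*h + 2*s - 7 ∨ v ≠ -5 ∨ (¬(3*s ≠ -1)).
Before q := q + h + 3: 5*v ≥ 2*h + 2*s - 7 ∨ v ≠ -5 ∨ (¬(3*s ≠ -1))
Before v := 2*v - 1: 10*v ≥ 2*h + 2*s - 2 ∨ 2*v ≠ -4 ∨ (¬(3*s ≠ -1))
Before h := h - 3*h + 9: 4*h + 10*v ≥ 2*s + 16 ∨ 2*v ≠ -4 ∨ (¬(3*s ≠ -1))
Answer: WP = 4*h + 10*v ≥ 2*s + 16 ∨ 2*v ≠ -4 ∨ (¬(3*s ≠ -1))


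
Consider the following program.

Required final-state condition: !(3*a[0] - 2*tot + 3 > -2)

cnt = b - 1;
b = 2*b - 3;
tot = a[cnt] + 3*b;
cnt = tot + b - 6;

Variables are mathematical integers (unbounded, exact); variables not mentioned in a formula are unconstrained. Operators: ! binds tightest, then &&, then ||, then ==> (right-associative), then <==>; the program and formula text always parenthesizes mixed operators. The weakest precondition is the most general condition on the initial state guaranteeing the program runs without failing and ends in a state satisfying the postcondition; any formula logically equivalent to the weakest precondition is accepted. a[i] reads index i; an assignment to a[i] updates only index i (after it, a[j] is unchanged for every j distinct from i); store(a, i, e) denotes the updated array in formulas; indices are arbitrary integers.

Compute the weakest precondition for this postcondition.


Working backward. After the program, the postcondition !(3*a[0] - 2*tot + 3 > -2) must hold; in canonical form it is !(3*a[0] > 2*tot - 5).
Before cnt := tot + b - 6: !(3*a[0] > 2*tot - 5)
Before tot := a[cnt] + 3*b: !(3*a[0] > 2*a[cnt] + 6*b - 5)
Before b := 2*b - 3: !(3*a[0] > 2*a[cnt] + 12*b - 23)
Before cnt := b - 1: !(3*a[0] > 2*a[b - 1] + 12*b - 23)
Answer: WP = !(3*a[0] > 2*a[b - 1] + 12*b - 23)


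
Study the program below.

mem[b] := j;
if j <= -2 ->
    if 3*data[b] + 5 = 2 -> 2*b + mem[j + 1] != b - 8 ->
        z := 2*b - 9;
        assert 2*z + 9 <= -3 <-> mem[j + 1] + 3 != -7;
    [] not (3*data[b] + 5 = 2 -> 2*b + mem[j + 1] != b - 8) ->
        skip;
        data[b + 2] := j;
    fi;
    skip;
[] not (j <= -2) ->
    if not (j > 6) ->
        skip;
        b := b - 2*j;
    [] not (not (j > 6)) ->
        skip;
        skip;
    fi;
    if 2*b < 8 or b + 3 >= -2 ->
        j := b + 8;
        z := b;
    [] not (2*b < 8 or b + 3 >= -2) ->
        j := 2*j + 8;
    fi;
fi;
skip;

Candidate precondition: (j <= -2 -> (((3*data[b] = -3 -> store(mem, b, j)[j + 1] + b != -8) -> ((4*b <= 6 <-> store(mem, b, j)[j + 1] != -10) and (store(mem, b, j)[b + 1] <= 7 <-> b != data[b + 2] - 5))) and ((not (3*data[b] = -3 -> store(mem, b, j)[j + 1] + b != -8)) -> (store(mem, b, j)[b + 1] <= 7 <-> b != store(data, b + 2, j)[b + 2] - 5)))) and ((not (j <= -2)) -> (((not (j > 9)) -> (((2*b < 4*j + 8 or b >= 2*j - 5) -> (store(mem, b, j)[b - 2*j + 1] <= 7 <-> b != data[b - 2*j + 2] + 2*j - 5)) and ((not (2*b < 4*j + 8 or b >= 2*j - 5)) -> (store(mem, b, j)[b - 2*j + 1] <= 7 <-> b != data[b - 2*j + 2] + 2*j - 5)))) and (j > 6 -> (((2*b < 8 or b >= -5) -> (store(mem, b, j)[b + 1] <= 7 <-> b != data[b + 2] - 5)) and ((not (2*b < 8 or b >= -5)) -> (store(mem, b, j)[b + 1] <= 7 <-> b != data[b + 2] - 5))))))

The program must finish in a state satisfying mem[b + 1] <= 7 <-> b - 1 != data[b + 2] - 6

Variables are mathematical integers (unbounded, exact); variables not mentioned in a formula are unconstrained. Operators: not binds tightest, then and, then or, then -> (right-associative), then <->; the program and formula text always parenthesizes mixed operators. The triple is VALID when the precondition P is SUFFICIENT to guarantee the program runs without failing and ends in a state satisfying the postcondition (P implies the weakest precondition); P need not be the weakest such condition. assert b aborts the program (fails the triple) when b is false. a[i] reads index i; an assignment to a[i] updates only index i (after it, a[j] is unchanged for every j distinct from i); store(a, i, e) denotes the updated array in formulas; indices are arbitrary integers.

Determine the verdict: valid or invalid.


Working backward. After the program, the postcondition mem[b + 1] <= 7 <-> b - 1 != data[b + 2] - 6 must hold; in canonical form it is mem[b + 1] <= 7 <-> b != data[b + 2] - 5.
Before skip: mem[b + 1] <= 7 <-> b != data[b + 2] - 5
Then branch requires ((3*data[b] = -3 -> mem[j + 1] + b != -8) -> ((4*b <= 6 <-> mem[j + 1] != -10) and (mem[b + 1] <= 7 <-> b != data[b + 2] - 5))) and ((not (3*data[b] = -3 -> mem[j + 1] + b != -8)) -> (mem[b + 1] <= 7 <-> b != store(data, b + 2, j)[b + 2] - 5)); else branch requires ((not (j > 6)) -> (((2*b < 4*j + 8 or b >= 2*j - 5) -> (mem[b - 2*j + 1] <= 7 <-> b != data[b - 2*j + 2] + 2*j - 5)) and ((not (2*b < 4*j + 8 or b >= 2*j - 5)) -> (mem[b - 2*j + 1] <= 7 <-> b != data[b - 2*j + 2] + 2*j - 5)))) and (j > 6 -> (((2*b < 8 or b >= -5) -> (mem[b + 1] <= 7 <-> b != data[b + 2] - 5)) and ((not (2*b < 8 or b >= -5)) -> (mem[b + 1] <= 7 <-> b != data[b + 2] - 5)))).
Before the if: (j <= -2 -> (((3*data[b] = -3 -> mem[j + 1] + b != -8) -> ((4*b <= 6 <-> mem[j + 1] != -10) and (mem[b + 1] <= 7 <-> b != data[b + 2] - 5))) and ((not (3*data[b] = -3 -> mem[j + 1] + b != -8)) -> (mem[b + 1] <= 7 <-> b != store(data, b + 2, j)[b + 2] - 5)))) and ((not (j <= -2)) -> (((not (j > 6)) -> (((2*b < 4*j + 8 or b >= 2*j - 5) -> (mem[b - 2*j + 1] <= 7 <-> b != data[b - 2*j + 2] + 2*j - 5)) and ((not (2*b < 4*j + 8 or b >= 2*j - 5)) -> (mem[b - 2*j + 1] <= 7 <-> b != data[b - 2*j + 2] + 2*j - 5)))) and (j > 6 -> (((2*b < 8 or b >= -5) -> (mem[b + 1] <= 7 <-> b != data[b + 2] - 5)) and ((not (2*b < 8 or b >= -5)) -> (mem[b + 1] <= 7 <-> b != data[b + 2] - 5))))))
Before mem[b] := j: (j <= -2 -> (((3*data[b] = -3 -> store(mem, b, j)[j + 1] + b != -8) -> ((4*b <= 6 <-> store(mem, b, j)[j + 1] != -10) and (store(mem, b, j)[b + 1] <= 7 <-> b != data[b + 2] - 5))) and ((not (3*data[b] = -3 -> store(mem, b, j)[j + 1] + b != -8)) -> (store(mem, b, j)[b + 1] <= 7 <-> b != store(data, b + 2, j)[b + 2] - 5)))) and ((not (j <= -2)) -> (((not (j > 6)) -> (((2*b < 4*j + 8 or b >= 2*j - 5) -> (store(mem, b, j)[b - 2*j + 1] <= 7 <-> b != data[b - 2*j + 2] + 2*j - 5)) and ((not (2*b < 4*j + 8 or b >= 2*j - 5)) -> (store(mem, b, j)[b - 2*j + 1] <= 7 <-> b != data[b - 2*j + 2] + 2*j - 5)))) and (j > 6 -> (((2*b < 8 or b >= -5) -> (store(mem, b, j)[b + 1] <= 7 <-> b != data[b + 2] - 5)) and ((not (2*b < 8 or b >= -5)) -> (store(mem, b, j)[b + 1] <= 7 <-> b != data[b + 2] - 5))))))
The weakest precondition is (j <= -2 -> (((3*data[b] = -3 -> store(mem, b, j)[j + 1] + b != -8) -> ((4*b <= 6 <-> store(mem, b, j)[j + 1] != -10) and (store(mem, b, j)[b + 1] <= 7 <-> b != data[b + 2] - 5))) and ((not (3*data[b] = -3 -> store(mem, b, j)[j + 1] + b != -8)) -> (store(mem, b, j)[b + 1] <= 7 <-> b != store(data, b + 2, j)[b + 2] - 5)))) and ((not (j <= -2)) -> (((not (j > 6)) -> (((2*b < 4*j + 8 or b >= 2*j - 5) -> (store(mem, b, j)[b - 2*j + 1] <= 7 <-> b != data[b - 2*j + 2] + 2*j - 5)) and ((not (2*b < 4*j + 8 or b >= 2*j - 5)) -> (store(mem, b, j)[b - 2*j + 1] <= 7 <-> b != data[b - 2*j + 2] + 2*j - 5)))) and (j > 6 -> (((2*b < 8 or b >= -5) -> (store(mem, b, j)[b + 1] <= 7 <-> b != data[b + 2] - 5)) and ((not (2*b < 8 or b >= -5)) -> (store(mem, b, j)[b + 1] <= 7 <-> b != data[b + 2] - 5)))))).
Check whether (j <= -2 -> (((3*data[b] = -3 -> store(mem, b, j)[j + 1] + b != -8) -> ((4*b <= 6 <-> store(mem, b, j)[j + 1] != -10) and (store(mem, b, j)[b + 1] <= 7 <-> b != data[b + 2] - 5))) and ((not (3*data[b] = -3 -> store(mem, b, j)[j + 1] + b != -8)) -> (store(mem, b, j)[b + 1] <= 7 <-> b != store(data, b + 2, j)[b + 2] - 5)))) and ((not (j <= -2)) -> (((not (j > 9)) -> (((2*b < 4*j + 8 or b >= 2*j - 5) -> (store(mem, b, j)[b - 2*j + 1] <= 7 <-> b != data[b - 2*j + 2] + 2*j - 5)) and ((not (2*b < 4*j + 8 or b >= 2*j - 5)) -> (store(mem, b, j)[b - 2*j + 1] <= 7 <-> b != data[b - 2*j + 2] + 2*j - 5)))) and (j > 6 -> (((2*b < 8 or b >= -5) -> (store(mem, b, j)[b + 1] <= 7 <-> b != data[b + 2] - 5)) and ((not (2*b < 8 or b >= -5)) -> (store(mem, b, j)[b + 1] <= 7 <-> b != data[b + 2] - 5)))))) implies it.
Every state satisfying the precondition satisfies the weakest precondition: the implication holds.
Answer: valid
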